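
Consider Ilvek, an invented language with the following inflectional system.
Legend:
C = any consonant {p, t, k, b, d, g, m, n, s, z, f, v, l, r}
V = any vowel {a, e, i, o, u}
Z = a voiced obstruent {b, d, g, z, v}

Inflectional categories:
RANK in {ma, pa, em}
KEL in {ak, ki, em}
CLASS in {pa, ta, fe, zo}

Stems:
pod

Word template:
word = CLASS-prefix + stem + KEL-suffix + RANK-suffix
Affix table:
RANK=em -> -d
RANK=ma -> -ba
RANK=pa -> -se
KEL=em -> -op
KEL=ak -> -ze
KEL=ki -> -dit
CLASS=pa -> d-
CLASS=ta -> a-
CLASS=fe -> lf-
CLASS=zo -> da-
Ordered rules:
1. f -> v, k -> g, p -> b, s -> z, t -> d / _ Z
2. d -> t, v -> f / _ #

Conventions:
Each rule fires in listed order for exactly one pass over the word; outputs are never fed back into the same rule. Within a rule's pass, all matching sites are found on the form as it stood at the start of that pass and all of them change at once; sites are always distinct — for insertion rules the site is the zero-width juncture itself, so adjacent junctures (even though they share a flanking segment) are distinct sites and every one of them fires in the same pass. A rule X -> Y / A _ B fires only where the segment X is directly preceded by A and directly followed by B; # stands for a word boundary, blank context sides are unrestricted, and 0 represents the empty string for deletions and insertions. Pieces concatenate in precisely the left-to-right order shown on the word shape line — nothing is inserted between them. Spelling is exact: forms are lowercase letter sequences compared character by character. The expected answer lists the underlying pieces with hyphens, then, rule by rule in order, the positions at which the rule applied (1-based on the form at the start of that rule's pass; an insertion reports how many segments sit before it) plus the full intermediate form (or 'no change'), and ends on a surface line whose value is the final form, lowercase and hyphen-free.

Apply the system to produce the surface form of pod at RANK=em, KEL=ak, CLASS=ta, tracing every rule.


underlying: a-pod-ze-d
1. f -> v, k -> g, p -> b, s -> z, t -> d / _ Z: no change
2. d -> t, v -> f / _ #: fires at position(s) 7: apodzet
surface: apodzet


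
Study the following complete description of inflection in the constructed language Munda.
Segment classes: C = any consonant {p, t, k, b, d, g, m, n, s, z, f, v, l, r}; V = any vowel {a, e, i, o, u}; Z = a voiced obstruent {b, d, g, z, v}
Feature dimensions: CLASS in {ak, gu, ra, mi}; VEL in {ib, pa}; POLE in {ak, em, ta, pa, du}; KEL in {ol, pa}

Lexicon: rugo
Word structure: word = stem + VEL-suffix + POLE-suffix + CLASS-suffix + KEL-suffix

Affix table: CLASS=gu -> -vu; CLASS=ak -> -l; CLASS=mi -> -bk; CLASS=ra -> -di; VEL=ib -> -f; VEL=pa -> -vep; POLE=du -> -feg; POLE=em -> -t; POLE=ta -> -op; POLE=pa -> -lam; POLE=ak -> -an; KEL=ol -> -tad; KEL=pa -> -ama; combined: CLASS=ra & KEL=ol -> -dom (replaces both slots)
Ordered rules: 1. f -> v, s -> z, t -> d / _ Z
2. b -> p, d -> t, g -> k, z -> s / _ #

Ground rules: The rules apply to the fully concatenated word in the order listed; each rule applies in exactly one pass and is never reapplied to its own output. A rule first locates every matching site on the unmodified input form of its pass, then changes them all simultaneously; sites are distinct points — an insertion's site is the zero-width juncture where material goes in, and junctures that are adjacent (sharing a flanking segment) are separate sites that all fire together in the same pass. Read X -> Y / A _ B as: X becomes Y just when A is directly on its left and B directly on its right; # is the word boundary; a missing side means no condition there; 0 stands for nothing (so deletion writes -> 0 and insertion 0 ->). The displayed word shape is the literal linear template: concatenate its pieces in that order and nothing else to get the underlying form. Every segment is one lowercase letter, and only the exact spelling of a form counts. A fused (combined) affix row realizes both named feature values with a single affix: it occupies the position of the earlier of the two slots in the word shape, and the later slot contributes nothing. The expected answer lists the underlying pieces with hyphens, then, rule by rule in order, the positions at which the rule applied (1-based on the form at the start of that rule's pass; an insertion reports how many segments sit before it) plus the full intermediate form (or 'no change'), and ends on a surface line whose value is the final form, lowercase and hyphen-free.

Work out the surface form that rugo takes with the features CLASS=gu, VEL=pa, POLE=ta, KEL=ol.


underlying: rugo-vep-op-vu-tad
1. f -> v, s -> z, t -> d / _ Z: no change
2. b -> p, d -> t, g -> k, z -> s / _ #: fires at position(s) 14: rugovepopvutat
surface: rugovepopvutat


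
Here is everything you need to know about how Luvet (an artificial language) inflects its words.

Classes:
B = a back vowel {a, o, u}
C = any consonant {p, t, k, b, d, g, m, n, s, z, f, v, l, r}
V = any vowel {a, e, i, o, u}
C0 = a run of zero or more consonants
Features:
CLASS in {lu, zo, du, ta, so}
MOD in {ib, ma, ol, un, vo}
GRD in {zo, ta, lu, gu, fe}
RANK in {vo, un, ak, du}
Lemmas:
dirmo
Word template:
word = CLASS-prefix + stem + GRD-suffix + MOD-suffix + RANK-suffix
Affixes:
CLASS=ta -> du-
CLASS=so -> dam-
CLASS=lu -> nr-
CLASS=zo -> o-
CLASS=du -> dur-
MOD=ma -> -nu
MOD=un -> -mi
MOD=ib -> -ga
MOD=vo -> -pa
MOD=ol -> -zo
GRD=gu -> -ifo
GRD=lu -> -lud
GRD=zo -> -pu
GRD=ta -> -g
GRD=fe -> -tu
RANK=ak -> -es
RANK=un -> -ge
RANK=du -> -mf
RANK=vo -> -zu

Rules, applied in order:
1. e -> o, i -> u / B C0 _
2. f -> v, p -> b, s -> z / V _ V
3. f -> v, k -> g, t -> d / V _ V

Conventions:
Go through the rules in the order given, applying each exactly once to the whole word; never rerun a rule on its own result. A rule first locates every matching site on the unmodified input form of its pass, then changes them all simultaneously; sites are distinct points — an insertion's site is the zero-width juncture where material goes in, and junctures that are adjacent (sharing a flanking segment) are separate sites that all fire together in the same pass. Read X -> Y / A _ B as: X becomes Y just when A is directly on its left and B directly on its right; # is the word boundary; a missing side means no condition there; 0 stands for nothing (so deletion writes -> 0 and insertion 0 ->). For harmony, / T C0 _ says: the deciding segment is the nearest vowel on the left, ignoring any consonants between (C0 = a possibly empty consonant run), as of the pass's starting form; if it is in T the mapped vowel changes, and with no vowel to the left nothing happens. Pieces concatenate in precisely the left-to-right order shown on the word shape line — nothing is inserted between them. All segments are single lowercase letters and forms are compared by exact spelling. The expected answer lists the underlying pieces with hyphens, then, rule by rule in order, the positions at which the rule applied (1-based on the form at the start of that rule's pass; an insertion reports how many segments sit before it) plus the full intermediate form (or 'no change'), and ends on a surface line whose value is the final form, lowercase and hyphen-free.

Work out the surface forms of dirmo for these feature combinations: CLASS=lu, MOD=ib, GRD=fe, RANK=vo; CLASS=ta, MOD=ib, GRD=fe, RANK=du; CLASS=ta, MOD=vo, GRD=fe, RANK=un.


cell CLASS=lu, MOD=ib, GRD=fe, RANK=vo:
underlying: nr-dirmo-tu-ga-zu
1. e -> o, i -> u / B C0 _: no change
2. f -> v, p -> b, s -> z / V _ V: no change
3. f -> v, k -> g, t -> d / V _ V: fires at position(s) 8: nrdirmodugazu
surface: nrdirmodugazu

cell CLASS=ta, MOD=ib, GRD=fe, RANK=du:
underlying: du-dirmo-tu-ga-mf
1. e -> o, i -> u / B C0 _: fires at position(s) 4: dudurmotugamf
2. f -> v, p -> b, s -> z / V _ V: no change
3. f -> v, k -> g, t -> d / V _ V: fires at position(s) 8: dudurmodugamf
surface: dudurmodugamf

cell CLASS=ta, MOD=vo, GRD=fe, RANK=un:
underlying: du-dirmo-tu-pa-ge
1. e -> o, i -> u / B C0 _: fires at position(s) 4, 13: dudurmotupago
2. f -> v, p -> b, s -> z / V _ V: fires at position(s) 10: dudurmotubago
3. f -> v, k -> g, t -> d / V _ V: fires at position(s) 8: dudurmodubago
surface: dudurmodubago


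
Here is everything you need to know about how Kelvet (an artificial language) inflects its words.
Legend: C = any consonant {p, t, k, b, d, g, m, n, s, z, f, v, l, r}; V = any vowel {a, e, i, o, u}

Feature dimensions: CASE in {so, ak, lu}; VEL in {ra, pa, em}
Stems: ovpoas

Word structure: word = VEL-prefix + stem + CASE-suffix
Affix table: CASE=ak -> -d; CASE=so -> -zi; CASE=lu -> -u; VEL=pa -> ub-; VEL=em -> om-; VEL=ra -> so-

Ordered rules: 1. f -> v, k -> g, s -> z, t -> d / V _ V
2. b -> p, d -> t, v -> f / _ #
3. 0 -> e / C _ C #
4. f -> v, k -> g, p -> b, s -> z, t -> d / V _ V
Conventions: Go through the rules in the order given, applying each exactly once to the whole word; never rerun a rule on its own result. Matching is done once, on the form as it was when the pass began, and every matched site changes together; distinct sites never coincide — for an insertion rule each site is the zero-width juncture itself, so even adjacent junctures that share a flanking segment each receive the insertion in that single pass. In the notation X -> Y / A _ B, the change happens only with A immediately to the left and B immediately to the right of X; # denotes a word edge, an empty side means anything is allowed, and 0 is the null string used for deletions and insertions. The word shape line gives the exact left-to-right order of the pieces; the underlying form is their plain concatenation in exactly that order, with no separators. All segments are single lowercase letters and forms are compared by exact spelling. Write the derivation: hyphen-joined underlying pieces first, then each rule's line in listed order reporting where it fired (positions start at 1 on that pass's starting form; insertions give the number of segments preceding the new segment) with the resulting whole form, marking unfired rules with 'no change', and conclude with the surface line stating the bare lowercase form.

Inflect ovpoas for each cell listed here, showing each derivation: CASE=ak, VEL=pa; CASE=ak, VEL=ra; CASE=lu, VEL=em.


cell CASE=ak, VEL=pa:
underlying: ub-ovpoas-d
1. f -> v, k -> g, s -> z, t -> d / V _ V: no change
2. b -> p, d -> t, v -> f / _ #: fires at position(s) 9: ubovpoast
3. 0 -> e / C _ C #: inserts after position(s) 8: ubovpoaset
4. f -> v, k -> g, p -> b, s -> z, t -> d / V _ V: fires at position(s) 8: ubovpoazet
surface: ubovpoazet

cell CASE=ak, VEL=ra:
underlying: so-ovpoas-d
1. f -> v, k -> g, s -> z, t -> d / V _ V: no change
2. b -> p, d -> t, v -> f / _ #: fires at position(s) 9: soovpoast
3. 0 -> e / C _ C #: inserts after position(s) 8: soovpoaset
4. f -> v, k -> g, p -> b, s -> z, t -> d / V _ V: fires at position(s) 8: soovpoazet
surface: soovpoazet

cell CASE=lu, VEL=em:
underlying: om-ovpoas-u
1. f -> v, k -> g, s -> z, t -> d / V _ V: fires at position(s) 8: omovpoazu
2. b -> p, d -> t, v -> f / _ #: no change
3. 0 -> e / C _ C #: no change
4. f -> v, k -> g, p -> b, s -> z, t -> d / V _ V: no change
surface: omovpoazu


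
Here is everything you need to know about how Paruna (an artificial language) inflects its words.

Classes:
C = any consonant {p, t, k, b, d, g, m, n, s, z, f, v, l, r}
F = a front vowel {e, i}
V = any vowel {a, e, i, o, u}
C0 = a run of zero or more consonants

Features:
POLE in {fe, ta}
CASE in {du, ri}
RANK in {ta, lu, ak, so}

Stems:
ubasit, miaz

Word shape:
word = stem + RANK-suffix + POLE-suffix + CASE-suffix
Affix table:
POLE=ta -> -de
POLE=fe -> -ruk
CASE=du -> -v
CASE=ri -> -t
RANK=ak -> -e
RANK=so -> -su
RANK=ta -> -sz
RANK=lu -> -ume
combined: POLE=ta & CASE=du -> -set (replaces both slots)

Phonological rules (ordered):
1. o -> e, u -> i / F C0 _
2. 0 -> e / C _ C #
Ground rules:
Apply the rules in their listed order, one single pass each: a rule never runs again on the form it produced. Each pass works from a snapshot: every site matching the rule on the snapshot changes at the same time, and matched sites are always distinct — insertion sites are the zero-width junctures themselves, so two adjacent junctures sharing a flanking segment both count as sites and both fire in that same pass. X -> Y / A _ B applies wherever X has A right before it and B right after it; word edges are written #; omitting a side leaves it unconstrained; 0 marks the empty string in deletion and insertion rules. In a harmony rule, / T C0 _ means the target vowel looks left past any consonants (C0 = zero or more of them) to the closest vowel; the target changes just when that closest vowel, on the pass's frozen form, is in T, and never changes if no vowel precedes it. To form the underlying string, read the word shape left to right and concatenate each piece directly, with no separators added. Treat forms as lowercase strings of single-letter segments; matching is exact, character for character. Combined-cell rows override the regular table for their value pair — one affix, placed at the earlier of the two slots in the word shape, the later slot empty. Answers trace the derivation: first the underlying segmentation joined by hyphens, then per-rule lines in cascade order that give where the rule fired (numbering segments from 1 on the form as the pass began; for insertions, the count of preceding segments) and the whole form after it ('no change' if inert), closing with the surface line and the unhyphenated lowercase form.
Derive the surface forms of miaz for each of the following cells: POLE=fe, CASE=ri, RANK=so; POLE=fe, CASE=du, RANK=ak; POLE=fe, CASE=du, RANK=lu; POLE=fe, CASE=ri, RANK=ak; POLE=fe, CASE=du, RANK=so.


cell POLE=fe, CASE=ri, RANK=so:
underlying: miaz-su-ruk-t
1. o -> e, u -> i / F C0 _: no change
2. 0 -> e / C _ C #: inserts after position(s) 9: miazsuruket
surface: miazsuruket

cell POLE=fe, CASE=du, RANK=ak:
underlying: miaz-e-ruk-v
1. o -> e, u -> i / F C0 _: fires at position(s) 7: miazerikv
2. 0 -> e / C _ C #: inserts after position(s) 8: miazerikev
surface: miazerikev

cell POLE=fe, CASE=du, RANK=lu:
underlying: miaz-ume-ruk-v
1. o -> e, u -> i / F C0 _: fires at position(s) 9: miazumerikv
2. 0 -> e / C _ C #: inserts after position(s) 10: miazumerikev
surface: miazumerikev

cell POLE=fe, CASE=ri, RANK=ak:
underlying: miaz-e-ruk-t
1. o -> e, u -> i / F C0 _: fires at position(s) 7: miazerikt
2. 0 -> e / C _ C #: inserts after position(s) 8: miazeriket
surface: miazeriket

cell POLE=fe, CASE=du, RANK=so:
underlying: miaz-su-ruk-v
1. o -> e, u -> i / F C0 _: no change
2. 0 -> e / C _ C #: inserts after position(s) 9: miazsurukev
surface: miazsurukev


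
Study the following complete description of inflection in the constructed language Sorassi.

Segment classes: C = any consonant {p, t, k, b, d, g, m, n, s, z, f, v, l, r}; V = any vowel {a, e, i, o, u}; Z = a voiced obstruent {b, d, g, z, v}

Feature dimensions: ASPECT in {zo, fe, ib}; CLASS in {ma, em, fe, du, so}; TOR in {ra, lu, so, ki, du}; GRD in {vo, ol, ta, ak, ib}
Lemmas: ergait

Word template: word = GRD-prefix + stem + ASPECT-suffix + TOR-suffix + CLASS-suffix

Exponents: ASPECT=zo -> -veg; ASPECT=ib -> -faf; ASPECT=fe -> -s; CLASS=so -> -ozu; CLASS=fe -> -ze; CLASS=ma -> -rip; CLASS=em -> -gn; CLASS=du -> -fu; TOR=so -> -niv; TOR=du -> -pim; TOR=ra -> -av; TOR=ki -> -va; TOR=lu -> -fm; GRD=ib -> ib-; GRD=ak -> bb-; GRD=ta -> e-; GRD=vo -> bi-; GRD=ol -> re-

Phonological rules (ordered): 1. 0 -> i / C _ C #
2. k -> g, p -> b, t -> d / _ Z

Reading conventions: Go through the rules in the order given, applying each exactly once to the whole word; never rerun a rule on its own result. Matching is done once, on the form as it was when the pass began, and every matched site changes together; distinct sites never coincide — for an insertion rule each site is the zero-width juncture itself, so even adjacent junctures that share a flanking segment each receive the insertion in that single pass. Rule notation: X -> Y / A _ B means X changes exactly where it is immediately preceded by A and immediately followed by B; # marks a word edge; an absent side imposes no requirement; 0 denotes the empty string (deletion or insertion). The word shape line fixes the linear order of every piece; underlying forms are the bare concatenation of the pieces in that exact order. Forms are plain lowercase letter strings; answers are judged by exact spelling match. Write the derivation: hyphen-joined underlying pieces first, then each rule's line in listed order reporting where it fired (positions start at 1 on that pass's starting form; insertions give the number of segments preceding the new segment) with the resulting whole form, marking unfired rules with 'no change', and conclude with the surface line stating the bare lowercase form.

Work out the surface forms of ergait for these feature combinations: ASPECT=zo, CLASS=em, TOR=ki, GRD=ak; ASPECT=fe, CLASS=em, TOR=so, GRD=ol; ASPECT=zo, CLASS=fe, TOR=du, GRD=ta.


cell ASPECT=zo, CLASS=em, TOR=ki, GRD=ak:
underlying: bb-ergait-veg-va-gn
1. 0 -> i / C _ C #: inserts after position(s) 14: bbergaitvegvagin
2. k -> g, p -> b, t -> d / _ Z: fires at position(s) 8: bbergaidvegvagin
surface: bbergaidvegvagin

cell ASPECT=fe, CLASS=em, TOR=so, GRD=ol:
underlying: re-ergait-s-niv-gn
1. 0 -> i / C _ C #: inserts after position(s) 13: reergaitsnivgin
2. k -> g, p -> b, t -> d / _ Z: no change
surface: reergaitsnivgin

cell ASPECT=zo, CLASS=fe, TOR=du, GRD=ta:
underlying: e-ergait-veg-pim-ze
1. 0 -> i / C _ C #: no change
2. k -> g, p -> b, t -> d / _ Z: fires at position(s) 7: eergaidvegpimze
surface: eergaidvegpimze


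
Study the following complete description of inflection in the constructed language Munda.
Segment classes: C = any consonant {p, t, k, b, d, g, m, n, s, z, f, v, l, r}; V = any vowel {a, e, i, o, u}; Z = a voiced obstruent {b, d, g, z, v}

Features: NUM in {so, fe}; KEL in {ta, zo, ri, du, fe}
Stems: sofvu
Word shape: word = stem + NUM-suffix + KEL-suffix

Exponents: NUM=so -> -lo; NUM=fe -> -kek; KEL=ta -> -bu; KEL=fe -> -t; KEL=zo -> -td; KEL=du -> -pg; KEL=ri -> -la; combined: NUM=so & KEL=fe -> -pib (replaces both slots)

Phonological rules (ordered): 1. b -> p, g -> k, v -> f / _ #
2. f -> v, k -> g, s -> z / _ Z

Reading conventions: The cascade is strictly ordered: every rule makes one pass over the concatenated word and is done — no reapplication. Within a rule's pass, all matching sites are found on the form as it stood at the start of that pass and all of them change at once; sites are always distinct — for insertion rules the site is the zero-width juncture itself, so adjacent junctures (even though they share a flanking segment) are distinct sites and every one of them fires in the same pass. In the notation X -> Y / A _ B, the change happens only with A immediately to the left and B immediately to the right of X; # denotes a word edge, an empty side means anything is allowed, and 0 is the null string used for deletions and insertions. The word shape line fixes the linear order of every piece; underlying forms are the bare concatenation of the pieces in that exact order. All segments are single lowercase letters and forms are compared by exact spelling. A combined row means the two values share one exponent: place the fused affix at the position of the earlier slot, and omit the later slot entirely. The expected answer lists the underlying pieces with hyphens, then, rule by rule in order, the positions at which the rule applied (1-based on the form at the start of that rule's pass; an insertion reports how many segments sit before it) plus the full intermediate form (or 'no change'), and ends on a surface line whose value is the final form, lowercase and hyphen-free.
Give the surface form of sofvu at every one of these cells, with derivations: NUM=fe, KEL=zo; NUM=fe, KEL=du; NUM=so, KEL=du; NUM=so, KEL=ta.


cell NUM=fe, KEL=zo:
underlying: sofvu-kek-td
1. b -> p, g -> k, v -> f / _ #: no change
2. f -> v, k -> g, s -> z / _ Z: fires at position(s) 3: sovvukektd
surface: sovvukektd

cell NUM=fe, KEL=du:
underlying: sofvu-kek-pg
1. b -> p, g -> k, v -> f / _ #: fires at position(s) 10: sofvukekpk
2. f -> v, k -> g, s -> z / _ Z: fires at position(s) 3: sovvukekpk
surface: sovvukekpk

cell NUM=so, KEL=du:
underlying: sofvu-lo-pg
1. b -> p, g -> k, v -> f / _ #: fires at position(s) 9: sofvulopk
2. f -> v, k -> g, s -> z / _ Z: fires at position(s) 3: sovvulopk
surface: sovvulopk

cell NUM=so, KEL=ta:
underlying: sofvu-lo-bu
1. b -> p, g -> k, v -> f / _ #: no change
2. f -> v, k -> g, s -> z / _ Z: fires at position(s) 3: sovvulobu
surface: sovvulobu


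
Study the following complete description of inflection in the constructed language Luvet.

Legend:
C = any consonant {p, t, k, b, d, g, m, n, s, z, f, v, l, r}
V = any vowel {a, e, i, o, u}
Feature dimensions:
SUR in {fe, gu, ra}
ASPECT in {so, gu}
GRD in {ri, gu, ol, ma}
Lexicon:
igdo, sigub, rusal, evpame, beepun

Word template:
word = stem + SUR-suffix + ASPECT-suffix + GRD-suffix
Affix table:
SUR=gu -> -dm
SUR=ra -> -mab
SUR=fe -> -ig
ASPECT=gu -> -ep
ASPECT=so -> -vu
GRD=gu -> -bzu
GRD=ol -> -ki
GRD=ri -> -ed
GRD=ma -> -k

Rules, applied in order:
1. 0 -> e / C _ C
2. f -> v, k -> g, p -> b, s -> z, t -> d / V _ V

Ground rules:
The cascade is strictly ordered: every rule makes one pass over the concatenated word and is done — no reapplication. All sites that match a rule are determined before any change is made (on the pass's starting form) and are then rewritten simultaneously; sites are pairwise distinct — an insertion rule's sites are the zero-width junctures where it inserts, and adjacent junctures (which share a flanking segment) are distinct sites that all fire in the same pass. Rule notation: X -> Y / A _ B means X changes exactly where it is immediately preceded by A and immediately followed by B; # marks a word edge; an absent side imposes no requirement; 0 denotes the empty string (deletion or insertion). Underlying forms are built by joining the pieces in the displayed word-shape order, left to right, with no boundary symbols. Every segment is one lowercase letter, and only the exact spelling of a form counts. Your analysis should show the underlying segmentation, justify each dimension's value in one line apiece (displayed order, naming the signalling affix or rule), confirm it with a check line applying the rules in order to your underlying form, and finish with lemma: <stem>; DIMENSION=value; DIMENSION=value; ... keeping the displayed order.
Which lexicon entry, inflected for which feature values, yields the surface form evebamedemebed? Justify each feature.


underlying: evpame-dm-ep-ed
SUR=gu - signalled by the affix -dm
ASPECT=gu - signalled by the affix -ep
GRD=ri - signalled by the affix -ed
check: evpamedmeped -> evepamedemeped -> evebamedemebed
lemma: evpame; SUR=gu; ASPECT=gu; GRD=ri


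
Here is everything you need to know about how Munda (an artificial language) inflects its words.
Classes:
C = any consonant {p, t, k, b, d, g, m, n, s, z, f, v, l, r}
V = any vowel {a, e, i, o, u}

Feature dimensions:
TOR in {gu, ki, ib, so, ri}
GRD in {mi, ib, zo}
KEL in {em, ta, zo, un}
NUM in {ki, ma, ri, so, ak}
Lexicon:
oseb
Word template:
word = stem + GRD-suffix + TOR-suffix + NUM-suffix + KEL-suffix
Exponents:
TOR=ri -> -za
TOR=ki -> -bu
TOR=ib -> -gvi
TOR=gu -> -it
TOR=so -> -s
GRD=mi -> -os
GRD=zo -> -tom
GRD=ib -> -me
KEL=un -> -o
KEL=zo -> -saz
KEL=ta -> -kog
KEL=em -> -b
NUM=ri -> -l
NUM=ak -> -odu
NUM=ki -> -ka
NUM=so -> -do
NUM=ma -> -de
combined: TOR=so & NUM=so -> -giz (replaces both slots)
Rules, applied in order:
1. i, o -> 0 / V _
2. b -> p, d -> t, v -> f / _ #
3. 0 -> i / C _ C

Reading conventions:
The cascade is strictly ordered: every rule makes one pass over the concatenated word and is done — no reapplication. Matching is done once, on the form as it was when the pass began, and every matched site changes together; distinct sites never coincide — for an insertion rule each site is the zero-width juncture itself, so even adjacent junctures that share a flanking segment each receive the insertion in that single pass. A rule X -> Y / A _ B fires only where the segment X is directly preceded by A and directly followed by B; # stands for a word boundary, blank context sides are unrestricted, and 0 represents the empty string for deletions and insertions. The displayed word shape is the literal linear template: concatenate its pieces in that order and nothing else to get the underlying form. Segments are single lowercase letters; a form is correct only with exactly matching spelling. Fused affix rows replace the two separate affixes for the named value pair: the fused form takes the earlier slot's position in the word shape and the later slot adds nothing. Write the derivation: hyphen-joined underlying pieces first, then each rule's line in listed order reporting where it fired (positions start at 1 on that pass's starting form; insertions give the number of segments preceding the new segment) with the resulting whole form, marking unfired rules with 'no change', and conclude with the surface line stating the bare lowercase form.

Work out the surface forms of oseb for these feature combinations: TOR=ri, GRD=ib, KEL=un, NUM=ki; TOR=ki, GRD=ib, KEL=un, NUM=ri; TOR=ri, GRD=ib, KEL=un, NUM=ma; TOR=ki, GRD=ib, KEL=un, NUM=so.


cell TOR=ri, GRD=ib, KEL=un, NUM=ki:
underlying: oseb-me-za-ka-o
1. i, o -> 0 / V _: fires at position(s) 11: osebmezaka
2. b -> p, d -> t, v -> f / _ #: no change
3. 0 -> i / C _ C: inserts after position(s) 4: osebimezaka
surface: osebimezaka

cell TOR=ki, GRD=ib, KEL=un, NUM=ri:
underlying: oseb-me-bu-l-o
1. i, o -> 0 / V _: no change
2. b -> p, d -> t, v -> f / _ #: no change
3. 0 -> i / C _ C: inserts after position(s) 4: osebimebulo
surface: osebimebulo

cell TOR=ri, GRD=ib, KEL=un, NUM=ma:
underlying: oseb-me-za-de-o
1. i, o -> 0 / V _: fires at position(s) 11: osebmezade
2. b -> p, d -> t, v -> f / _ #: no change
3. 0 -> i / C _ C: inserts after position(s) 4: osebimezade
surface: osebimezade

cell TOR=ki, GRD=ib, KEL=un, NUM=so:
underlying: oseb-me-bu-do-o
1. i, o -> 0 / V _: fires at position(s) 11: osebmebudo
2. b -> p, d -> t, v -> f / _ #: no change
3. 0 -> i / C _ C: inserts after position(s) 4: osebimebudo
surface: osebimebudo


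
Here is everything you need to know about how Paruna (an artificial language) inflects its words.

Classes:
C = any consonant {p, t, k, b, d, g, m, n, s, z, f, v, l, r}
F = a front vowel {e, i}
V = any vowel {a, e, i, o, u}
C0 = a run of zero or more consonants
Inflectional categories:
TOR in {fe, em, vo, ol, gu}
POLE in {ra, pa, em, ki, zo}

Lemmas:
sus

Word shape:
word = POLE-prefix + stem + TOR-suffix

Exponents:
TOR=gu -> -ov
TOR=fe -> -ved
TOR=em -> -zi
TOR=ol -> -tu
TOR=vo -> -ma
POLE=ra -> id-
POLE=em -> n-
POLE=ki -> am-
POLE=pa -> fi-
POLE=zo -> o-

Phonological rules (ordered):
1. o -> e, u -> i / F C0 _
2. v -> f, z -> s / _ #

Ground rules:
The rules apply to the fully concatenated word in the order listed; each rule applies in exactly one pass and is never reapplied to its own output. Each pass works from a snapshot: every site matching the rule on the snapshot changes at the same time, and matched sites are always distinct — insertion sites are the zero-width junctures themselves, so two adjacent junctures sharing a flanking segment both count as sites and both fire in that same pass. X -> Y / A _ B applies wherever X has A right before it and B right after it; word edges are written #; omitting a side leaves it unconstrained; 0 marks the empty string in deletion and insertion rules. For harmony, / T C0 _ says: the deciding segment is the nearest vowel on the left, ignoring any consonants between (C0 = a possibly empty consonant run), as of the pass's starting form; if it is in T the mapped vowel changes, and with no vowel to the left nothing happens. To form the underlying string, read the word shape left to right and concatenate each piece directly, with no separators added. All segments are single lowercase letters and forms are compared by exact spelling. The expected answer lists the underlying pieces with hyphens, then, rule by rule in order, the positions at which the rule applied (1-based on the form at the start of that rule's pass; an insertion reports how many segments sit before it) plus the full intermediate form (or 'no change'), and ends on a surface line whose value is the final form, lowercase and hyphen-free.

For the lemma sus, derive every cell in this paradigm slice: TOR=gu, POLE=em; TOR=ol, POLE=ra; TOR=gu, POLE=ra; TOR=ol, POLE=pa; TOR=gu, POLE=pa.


cell TOR=gu, POLE=em:
underlying: n-sus-ov
1. o -> e, u -> i / F C0 _: no change
2. v -> f, z -> s / _ #: fires at position(s) 6: nsusof
surface: nsusof

cell TOR=ol, POLE=ra:
underlying: id-sus-tu
1. o -> e, u -> i / F C0 _: fires at position(s) 4: idsistu
2. v -> f, z -> s / _ #: no change
surface: idsistu

cell TOR=gu, POLE=ra:
underlying: id-sus-ov
1. o -> e, u -> i / F C0 _: fires at position(s) 4: idsisov
2. v -> f, z -> s / _ #: fires at position(s) 7: idsisof
surface: idsisof

cell TOR=ol, POLE=pa:
underlying: fi-sus-tu
1. o -> e, u -> i / F C0 _: fires at position(s) 4: fisistu
2. v -> f, z -> s / _ #: no change
surface: fisistu

cell TOR=gu, POLE=pa:
underlying: fi-sus-ov
1. o -> e, u -> i / F C0 _: fires at position(s) 4: fisisov
2. v -> f, z -> s / _ #: fires at position(s) 7: fisisof
surface: fisisof


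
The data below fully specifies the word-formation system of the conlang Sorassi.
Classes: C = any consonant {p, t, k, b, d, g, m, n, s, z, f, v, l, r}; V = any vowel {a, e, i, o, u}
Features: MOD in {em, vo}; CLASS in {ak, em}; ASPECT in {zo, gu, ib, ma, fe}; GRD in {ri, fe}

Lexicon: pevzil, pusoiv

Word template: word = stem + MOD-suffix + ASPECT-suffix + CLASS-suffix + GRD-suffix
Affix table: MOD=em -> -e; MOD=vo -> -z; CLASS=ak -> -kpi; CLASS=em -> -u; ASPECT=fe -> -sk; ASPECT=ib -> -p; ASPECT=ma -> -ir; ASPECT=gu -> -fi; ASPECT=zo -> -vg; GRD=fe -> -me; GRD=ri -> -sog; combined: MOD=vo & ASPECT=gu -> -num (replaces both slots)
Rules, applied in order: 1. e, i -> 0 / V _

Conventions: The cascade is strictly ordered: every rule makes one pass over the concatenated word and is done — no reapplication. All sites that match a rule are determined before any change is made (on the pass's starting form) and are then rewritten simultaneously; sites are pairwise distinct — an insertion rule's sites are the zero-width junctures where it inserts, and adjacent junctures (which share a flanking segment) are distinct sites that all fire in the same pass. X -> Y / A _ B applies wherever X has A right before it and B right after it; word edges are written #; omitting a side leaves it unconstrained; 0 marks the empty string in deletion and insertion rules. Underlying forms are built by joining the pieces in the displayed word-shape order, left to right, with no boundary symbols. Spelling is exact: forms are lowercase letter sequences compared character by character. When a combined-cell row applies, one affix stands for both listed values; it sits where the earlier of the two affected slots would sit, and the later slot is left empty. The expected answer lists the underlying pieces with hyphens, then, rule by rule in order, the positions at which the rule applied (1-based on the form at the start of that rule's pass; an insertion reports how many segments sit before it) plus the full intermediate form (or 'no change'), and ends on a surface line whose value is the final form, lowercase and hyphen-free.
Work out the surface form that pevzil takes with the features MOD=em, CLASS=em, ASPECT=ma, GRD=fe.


underlying: pevzil-e-ir-u-me
1. e, i -> 0 / V _: fires at position(s) 8: pevzilerume
surface: pevzilerume


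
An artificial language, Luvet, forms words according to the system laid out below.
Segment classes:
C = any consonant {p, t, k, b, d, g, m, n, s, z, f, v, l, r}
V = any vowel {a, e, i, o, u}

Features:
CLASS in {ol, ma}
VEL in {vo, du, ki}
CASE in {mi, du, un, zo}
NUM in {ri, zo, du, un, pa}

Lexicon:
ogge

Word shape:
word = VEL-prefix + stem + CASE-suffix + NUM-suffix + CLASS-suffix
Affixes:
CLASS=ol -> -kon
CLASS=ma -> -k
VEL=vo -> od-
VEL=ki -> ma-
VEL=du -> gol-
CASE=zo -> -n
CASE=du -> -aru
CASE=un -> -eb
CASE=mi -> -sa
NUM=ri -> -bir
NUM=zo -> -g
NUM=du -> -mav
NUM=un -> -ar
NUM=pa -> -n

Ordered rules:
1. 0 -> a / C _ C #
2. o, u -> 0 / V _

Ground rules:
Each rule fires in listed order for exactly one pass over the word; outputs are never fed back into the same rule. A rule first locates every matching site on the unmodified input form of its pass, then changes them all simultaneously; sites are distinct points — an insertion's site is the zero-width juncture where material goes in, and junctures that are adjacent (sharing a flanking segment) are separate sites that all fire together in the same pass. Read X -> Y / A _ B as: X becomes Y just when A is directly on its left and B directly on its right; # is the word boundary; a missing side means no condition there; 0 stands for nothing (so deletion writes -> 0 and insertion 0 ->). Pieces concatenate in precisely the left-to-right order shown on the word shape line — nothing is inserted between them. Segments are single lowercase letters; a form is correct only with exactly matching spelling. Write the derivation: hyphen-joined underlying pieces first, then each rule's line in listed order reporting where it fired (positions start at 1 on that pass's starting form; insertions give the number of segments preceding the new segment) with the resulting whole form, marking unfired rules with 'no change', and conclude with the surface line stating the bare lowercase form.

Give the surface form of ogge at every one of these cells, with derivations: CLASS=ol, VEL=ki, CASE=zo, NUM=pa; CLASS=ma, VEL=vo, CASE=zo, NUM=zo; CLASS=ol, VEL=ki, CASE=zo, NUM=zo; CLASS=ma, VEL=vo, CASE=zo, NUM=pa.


cell CLASS=ol, VEL=ki, CASE=zo, NUM=pa:
underlying: ma-ogge-n-n-kon
1. 0 -> a / C _ C #: no change
2. o, u -> 0 / V _: fires at position(s) 3: maggennkon
surface: maggennkon

cell CLASS=ma, VEL=vo, CASE=zo, NUM=zo:
underlying: od-ogge-n-g-k
1. 0 -> a / C _ C #: inserts after position(s) 8: odoggengak
2. o, u -> 0 / V _: no change
surface: odoggengak

cell CLASS=ol, VEL=ki, CASE=zo, NUM=zo:
underlying: ma-ogge-n-g-kon
1. 0 -> a / C _ C #: no change
2. o, u -> 0 / V _: fires at position(s) 3: maggengkon
surface: maggengkon

cell CLASS=ma, VEL=vo, CASE=zo, NUM=pa:
underlying: od-ogge-n-n-k
1. 0 -> a / C _ C #: inserts after position(s) 8: odoggennak
2. o, u -> 0 / V _: no change
surface: odoggennak


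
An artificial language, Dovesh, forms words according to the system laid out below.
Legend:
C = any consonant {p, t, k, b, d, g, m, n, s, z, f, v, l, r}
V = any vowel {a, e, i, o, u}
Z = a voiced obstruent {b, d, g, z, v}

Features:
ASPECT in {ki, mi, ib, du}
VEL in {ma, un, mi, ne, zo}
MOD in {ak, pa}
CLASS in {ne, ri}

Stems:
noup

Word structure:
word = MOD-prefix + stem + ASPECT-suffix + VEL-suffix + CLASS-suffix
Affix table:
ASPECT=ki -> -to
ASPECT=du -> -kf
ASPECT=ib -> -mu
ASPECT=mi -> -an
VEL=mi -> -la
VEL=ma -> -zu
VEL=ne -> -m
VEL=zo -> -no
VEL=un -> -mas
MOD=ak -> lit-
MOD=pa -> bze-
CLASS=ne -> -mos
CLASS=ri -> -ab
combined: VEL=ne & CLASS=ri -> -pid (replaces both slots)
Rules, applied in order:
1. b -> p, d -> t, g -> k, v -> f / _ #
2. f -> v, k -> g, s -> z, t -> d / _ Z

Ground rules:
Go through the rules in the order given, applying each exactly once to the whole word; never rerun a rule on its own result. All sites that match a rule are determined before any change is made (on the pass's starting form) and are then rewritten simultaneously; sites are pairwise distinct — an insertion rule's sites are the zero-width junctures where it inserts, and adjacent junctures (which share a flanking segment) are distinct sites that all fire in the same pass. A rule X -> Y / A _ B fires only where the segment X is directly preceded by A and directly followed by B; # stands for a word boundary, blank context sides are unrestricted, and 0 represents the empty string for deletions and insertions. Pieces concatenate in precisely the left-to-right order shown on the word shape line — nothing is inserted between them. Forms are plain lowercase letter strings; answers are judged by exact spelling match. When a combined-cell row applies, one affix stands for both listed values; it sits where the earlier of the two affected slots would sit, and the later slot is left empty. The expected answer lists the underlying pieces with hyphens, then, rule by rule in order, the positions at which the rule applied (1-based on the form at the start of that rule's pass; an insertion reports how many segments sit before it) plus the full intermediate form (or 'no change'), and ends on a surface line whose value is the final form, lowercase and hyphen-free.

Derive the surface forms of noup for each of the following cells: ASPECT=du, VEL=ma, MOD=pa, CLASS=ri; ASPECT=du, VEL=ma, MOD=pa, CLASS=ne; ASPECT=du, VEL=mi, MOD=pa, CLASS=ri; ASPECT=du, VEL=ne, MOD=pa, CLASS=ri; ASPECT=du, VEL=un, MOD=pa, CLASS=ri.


cell ASPECT=du, VEL=ma, MOD=pa, CLASS=ri:
underlying: bze-noup-kf-zu-ab
1. b -> p, d -> t, g -> k, v -> f / _ #: fires at position(s) 13: bzenoupkfzuap
2. f -> v, k -> g, s -> z, t -> d / _ Z: fires at position(s) 9: bzenoupkvzuap
surface: bzenoupkvzuap

cell ASPECT=du, VEL=ma, MOD=pa, CLASS=ne:
underlying: bze-noup-kf-zu-mos
1. b -> p, d -> t, g -> k, v -> f / _ #: no change
2. f -> v, k -> g, s -> z, t -> d / _ Z: fires at position(s) 9: bzenoupkvzumos
surface: bzenoupkvzumos

cell ASPECT=du, VEL=mi, MOD=pa, CLASS=ri:
underlying: bze-noup-kf-la-ab
1. b -> p, d -> t, g -> k, v -> f / _ #: fires at position(s) 13: bzenoupkflaap
2. f -> v, k -> g, s -> z, t -> d / _ Z: no change
surface: bzenoupkflaap

cell ASPECT=du, VEL=ne, MOD=pa, CLASS=ri:
underlying: bze-noup-kf-pid
1. b -> p, d -> t, g -> k, v -> f / _ #: fires at position(s) 12: bzenoupkfpit
2. f -> v, k -> g, s -> z, t -> d / _ Z: no change
surface: bzenoupkfpit

cell ASPECT=du, VEL=un, MOD=pa, CLASS=ri:
underlying: bze-noup-kf-mas-ab
1. b -> p, d -> t, g -> k, v -> f / _ #: fires at position(s) 14: bzenoupkfmasap
2. f -> v, k -> g, s -> z, t -> d / _ Z: no change
surface: bzenoupkfmasap


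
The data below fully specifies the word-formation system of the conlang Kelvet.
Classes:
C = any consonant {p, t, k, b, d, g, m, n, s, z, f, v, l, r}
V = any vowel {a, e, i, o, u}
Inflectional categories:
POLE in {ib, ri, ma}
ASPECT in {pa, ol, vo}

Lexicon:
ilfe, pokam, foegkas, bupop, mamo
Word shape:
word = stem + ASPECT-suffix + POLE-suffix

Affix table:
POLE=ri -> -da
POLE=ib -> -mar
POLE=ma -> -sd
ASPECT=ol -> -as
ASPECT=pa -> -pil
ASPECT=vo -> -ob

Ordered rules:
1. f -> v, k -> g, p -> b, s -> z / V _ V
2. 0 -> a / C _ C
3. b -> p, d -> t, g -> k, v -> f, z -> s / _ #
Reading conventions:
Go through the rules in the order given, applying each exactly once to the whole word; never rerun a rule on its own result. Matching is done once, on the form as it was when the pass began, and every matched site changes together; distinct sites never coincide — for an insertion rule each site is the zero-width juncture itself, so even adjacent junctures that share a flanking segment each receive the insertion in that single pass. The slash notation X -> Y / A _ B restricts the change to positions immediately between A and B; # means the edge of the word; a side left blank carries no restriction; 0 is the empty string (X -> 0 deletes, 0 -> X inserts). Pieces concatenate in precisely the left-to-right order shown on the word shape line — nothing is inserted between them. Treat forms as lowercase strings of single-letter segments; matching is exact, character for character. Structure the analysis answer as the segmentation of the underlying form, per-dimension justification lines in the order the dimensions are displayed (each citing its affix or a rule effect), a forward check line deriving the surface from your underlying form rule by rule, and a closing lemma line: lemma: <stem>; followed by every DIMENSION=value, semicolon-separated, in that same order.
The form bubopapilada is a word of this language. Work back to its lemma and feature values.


underlying: bupop-pil-da
POLE=ri - signalled by the affix -da
ASPECT=pa - signalled by the affix -pil
check: bupoppilda -> buboppilda -> bubopapilada -> bubopapilada
lemma: bupop; POLE=ri; ASPECT=pa
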